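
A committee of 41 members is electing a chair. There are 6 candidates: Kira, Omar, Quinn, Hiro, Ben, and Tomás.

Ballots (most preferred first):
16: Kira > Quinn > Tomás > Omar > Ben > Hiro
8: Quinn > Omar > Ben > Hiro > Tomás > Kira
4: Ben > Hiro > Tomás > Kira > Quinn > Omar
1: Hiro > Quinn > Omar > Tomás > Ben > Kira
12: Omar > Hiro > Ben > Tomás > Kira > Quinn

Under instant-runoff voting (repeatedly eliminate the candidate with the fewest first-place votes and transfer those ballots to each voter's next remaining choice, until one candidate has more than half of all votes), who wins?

Round 1: Kira 16, Omar 12, Quinn 8, Hiro 1, Ben 4, Tomás 0. Tomás eliminated.
Round 2: Kira 16, Omar 12, Quinn 8, Hiro 1, Ben 4. Hiro eliminated.
Round 3: Kira 16, Omar 12, Quinn 9, Ben 4. Ben eliminated.
Round 4: Kira 20, Omar 12, Quinn 9. Quinn eliminated.
Round 5: Kira 20, Omar 21. Omar has a majority (≥21).

Omar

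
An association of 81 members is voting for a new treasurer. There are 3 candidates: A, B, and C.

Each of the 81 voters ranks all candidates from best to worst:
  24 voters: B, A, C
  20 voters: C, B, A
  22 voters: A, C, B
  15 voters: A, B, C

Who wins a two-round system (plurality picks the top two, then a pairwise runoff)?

Round 1 first-place votes: A 37, B 24, C 20. A and B advance.
Runoff: A is ranked above B on 37 ballots, B above A on 44.

B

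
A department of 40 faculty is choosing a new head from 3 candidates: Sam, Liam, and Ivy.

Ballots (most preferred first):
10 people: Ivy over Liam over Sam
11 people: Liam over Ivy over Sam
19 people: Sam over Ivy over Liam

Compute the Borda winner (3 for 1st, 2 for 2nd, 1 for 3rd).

Ivy

Sam: 10×1 + 11×1 + 19×3 = 78
Liam: 10×2 + 11×3 + 19×1 = 72
Ivy: 10×3 + 11×2 + 19×2 = 90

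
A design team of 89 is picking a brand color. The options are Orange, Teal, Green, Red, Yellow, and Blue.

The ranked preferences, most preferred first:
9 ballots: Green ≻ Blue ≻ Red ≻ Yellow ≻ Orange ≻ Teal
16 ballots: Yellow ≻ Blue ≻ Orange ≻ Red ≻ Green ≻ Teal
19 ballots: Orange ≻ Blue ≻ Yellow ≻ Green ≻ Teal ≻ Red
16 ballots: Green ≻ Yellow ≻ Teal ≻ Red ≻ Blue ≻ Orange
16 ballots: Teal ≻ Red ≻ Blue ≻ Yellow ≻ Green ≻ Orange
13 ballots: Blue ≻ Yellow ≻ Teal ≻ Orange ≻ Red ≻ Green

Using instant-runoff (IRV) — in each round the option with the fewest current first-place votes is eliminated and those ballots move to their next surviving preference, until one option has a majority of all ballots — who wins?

Yellow

Round 1: Orange 19, Teal 16, Green 25, Red 0, Yellow 16, Blue 13. Red eliminated.
Round 2: Orange 19, Teal 16, Green 25, Yellow 16, Blue 13. Blue eliminated.
Round 3: Orange 19, Teal 16, Green 25, Yellow 29. Teal eliminated.
Round 4: Orange 19, Green 25, Yellow 45. Yellow has a majority (≥45).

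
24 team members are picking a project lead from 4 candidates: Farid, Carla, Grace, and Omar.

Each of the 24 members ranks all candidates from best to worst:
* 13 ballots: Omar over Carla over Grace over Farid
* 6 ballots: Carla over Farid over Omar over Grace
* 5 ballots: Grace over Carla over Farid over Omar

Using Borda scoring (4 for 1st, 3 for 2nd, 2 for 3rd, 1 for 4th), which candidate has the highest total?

Carla

Farid: 13×1 + 6×3 + 5×2 = 41
Carla: 13×3 + 6×4 + 5×3 = 78
Grace: 13×2 + 6×1 + 5×4 = 52
Omar: 13×4 + 6×2 + 5×1 = 69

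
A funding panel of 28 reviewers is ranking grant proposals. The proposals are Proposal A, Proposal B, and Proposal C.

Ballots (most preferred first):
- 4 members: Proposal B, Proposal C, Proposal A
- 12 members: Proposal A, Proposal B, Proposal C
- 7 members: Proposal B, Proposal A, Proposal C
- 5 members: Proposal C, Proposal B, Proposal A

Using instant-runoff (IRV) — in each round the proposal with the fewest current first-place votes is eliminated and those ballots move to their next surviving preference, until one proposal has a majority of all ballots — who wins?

Proposal B

Round 1: Proposal A 12, Proposal B 11, Proposal C 5. Proposal C eliminated.
Round 2: Proposal A 12, Proposal B 16. Proposal B has a majority (≥15).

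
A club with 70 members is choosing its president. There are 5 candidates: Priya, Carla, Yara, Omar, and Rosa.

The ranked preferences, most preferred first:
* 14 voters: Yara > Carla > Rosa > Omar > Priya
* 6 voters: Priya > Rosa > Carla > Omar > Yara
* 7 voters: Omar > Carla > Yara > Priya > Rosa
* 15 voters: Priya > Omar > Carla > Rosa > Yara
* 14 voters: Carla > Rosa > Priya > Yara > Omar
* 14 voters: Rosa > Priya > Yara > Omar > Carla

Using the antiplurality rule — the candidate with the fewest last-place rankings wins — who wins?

Rosa

Last-place votes: Priya 14, Carla 14, Yara 21, Omar 14, Rosa 7.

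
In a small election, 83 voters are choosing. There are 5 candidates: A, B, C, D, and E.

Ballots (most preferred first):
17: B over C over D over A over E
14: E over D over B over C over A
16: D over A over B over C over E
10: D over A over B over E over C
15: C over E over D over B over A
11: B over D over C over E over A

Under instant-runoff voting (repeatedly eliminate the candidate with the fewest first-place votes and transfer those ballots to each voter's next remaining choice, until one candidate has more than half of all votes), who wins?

D

Round 1: A 0, B 28, C 15, D 26, E 14. A eliminated.
Round 2: B 28, C 15, D 26, E 14. E eliminated.
Round 3: B 28, C 15, D 40. C eliminated.
Round 4: B 28, D 55. D has a majority (≥42).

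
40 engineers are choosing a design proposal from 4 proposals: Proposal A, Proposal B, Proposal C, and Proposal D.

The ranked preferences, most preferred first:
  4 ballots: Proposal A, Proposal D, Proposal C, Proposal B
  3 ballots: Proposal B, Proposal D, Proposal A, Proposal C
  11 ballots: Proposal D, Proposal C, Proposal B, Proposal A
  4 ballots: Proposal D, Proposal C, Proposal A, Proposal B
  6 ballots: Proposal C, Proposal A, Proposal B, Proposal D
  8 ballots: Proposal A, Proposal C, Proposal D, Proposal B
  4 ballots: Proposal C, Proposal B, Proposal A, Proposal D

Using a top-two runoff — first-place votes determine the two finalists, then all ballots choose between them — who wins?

Round 1 first-place votes: Proposal A 12, Proposal B 3, Proposal C 10, Proposal D 15. Proposal D and Proposal A advance.
Runoff: Proposal D is ranked above Proposal A on 18 ballots, Proposal A above Proposal D on 22.

Proposal A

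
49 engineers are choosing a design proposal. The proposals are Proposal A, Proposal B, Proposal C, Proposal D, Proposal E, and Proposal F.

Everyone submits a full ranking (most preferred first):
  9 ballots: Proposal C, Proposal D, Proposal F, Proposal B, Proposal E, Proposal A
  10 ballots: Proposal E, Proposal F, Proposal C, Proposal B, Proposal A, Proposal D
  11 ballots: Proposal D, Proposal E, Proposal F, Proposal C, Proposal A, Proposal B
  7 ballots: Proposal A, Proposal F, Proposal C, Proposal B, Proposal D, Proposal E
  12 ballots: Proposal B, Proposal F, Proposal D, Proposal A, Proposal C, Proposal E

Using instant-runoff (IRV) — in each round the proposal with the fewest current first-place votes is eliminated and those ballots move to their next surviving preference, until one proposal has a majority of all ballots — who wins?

Round 1: Proposal A 7, Proposal B 12, Proposal C 9, Proposal D 11, Proposal E 10, Proposal F 0. Proposal F eliminated.
Round 2: Proposal A 7, Proposal B 12, Proposal C 9, Proposal D 11, Proposal E 10. Proposal A eliminated.
Round 3: Proposal B 12, Proposal C 16, Proposal D 11, Proposal E 10. Proposal E eliminated.
Round 4: Proposal B 12, Proposal C 26, Proposal D 11. Proposal C has a majority (≥25).

Proposal C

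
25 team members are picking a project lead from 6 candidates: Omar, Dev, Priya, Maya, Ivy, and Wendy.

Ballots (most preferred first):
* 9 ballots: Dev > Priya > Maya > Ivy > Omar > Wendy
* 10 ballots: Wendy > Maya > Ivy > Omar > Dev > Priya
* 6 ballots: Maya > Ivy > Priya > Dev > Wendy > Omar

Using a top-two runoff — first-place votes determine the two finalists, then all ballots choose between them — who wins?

Dev

Round 1 first-place votes: Omar 0, Dev 9, Priya 0, Maya 6, Ivy 0, Wendy 10. Wendy and Dev advance.
Runoff: Wendy is ranked above Dev on 10 ballots, Dev above Wendy on 15.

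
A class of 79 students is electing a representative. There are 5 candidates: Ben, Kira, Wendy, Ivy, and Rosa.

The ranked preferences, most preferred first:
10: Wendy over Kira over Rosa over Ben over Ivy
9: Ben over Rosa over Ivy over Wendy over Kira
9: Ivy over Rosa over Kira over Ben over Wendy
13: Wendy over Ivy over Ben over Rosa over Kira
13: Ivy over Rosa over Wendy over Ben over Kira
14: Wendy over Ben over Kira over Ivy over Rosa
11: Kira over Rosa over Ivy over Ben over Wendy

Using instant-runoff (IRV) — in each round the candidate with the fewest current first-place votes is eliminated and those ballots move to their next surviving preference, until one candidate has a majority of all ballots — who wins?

Ivy

Round 1: Ben 9, Kira 11, Wendy 37, Ivy 22, Rosa 0. Rosa eliminated.
Round 2: Ben 9, Kira 11, Wendy 37, Ivy 22. Ben eliminated.
Round 3: Kira 11, Wendy 37, Ivy 31. Kira eliminated.
Round 4: Wendy 37, Ivy 42. Ivy has a majority (≥40).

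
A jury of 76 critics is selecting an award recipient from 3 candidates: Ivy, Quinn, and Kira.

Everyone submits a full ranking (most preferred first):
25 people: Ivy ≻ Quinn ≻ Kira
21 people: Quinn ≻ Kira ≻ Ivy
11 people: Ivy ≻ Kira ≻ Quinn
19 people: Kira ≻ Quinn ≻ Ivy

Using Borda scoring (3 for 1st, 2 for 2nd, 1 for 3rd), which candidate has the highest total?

Ivy: 25×3 + 21×1 + 11×3 + 19×1 = 148
Quinn: 25×2 + 21×3 + 11×1 + 19×2 = 162
Kira: 25×1 + 21×2 + 11×2 + 19×3 = 146

Quinn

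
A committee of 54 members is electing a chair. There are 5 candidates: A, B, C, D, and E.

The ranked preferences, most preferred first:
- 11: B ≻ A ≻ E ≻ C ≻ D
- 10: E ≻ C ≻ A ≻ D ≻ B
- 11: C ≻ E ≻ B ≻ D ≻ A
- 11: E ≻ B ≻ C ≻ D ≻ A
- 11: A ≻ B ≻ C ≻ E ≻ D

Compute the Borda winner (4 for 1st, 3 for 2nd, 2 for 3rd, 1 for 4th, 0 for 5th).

A: 11×3 + 10×2 + 11×0 + 11×0 + 11×4 = 97
B: 11×4 + 10×0 + 11×2 + 11×3 + 11×3 = 132
C: 11×1 + 10×3 + 11×4 + 11×2 + 11×2 = 129
D: 11×0 + 10×1 + 11×1 + 11×1 + 11×0 = 32
E: 11×2 + 10×4 + 11×3 + 11×4 + 11×1 = 150

E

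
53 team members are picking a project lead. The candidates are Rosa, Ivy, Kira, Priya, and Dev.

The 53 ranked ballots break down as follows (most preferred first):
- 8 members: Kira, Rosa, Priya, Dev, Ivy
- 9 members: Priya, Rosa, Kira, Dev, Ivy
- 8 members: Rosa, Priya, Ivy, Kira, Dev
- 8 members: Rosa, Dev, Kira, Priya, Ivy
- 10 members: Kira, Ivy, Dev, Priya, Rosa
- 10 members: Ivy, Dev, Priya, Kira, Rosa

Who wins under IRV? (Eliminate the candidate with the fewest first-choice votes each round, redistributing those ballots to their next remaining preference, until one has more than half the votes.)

Round 1: Rosa 16, Ivy 10, Kira 18, Priya 9, Dev 0. Dev eliminated.
Round 2: Rosa 16, Ivy 10, Kira 18, Priya 9. Priya eliminated.
Round 3: Rosa 25, Ivy 10, Kira 18. Ivy eliminated.
Round 4: Rosa 25, Kira 28. Kira has a majority (≥27).

Kira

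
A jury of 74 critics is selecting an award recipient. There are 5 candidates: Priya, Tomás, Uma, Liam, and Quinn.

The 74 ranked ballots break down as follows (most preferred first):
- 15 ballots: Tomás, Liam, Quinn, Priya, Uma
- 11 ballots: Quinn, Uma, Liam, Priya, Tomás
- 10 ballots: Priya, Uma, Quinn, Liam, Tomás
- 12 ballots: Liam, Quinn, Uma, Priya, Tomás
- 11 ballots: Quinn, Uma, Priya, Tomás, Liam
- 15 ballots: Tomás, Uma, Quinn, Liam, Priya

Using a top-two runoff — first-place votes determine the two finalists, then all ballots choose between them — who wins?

Quinn

Round 1 first-place votes: Priya 10, Tomás 30, Uma 0, Liam 12, Quinn 22. Tomás and Quinn advance.
Runoff: Tomás is ranked above Quinn on 30 ballots, Quinn above Tomás on 44.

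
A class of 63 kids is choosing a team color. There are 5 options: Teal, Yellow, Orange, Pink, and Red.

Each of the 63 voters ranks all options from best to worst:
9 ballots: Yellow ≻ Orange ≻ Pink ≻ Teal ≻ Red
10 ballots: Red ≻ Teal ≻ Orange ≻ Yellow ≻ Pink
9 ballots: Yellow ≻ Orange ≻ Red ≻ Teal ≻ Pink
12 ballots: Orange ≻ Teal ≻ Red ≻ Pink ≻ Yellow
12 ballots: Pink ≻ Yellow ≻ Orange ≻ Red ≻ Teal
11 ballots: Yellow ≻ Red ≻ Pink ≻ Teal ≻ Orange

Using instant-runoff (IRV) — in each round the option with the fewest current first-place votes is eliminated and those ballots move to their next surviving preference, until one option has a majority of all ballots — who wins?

Round 1: Teal 0, Yellow 29, Orange 12, Pink 12, Red 10. Teal eliminated.
Round 2: Yellow 29, Orange 12, Pink 12, Red 10. Red eliminated.
Round 3: Yellow 29, Orange 22, Pink 12. Pink eliminated.
Round 4: Yellow 41, Orange 22. Yellow has a majority (≥32).

Yellow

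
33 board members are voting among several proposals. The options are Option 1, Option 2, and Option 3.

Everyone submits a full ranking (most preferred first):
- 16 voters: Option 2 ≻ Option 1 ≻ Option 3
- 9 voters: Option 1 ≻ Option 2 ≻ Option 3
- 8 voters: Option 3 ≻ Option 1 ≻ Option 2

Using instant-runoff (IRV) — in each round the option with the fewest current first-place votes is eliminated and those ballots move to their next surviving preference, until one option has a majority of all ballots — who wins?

Option 1

Round 1: Option 1 9, Option 2 16, Option 3 8. Option 3 eliminated.
Round 2: Option 1 17, Option 2 16. Option 1 has a majority (≥17).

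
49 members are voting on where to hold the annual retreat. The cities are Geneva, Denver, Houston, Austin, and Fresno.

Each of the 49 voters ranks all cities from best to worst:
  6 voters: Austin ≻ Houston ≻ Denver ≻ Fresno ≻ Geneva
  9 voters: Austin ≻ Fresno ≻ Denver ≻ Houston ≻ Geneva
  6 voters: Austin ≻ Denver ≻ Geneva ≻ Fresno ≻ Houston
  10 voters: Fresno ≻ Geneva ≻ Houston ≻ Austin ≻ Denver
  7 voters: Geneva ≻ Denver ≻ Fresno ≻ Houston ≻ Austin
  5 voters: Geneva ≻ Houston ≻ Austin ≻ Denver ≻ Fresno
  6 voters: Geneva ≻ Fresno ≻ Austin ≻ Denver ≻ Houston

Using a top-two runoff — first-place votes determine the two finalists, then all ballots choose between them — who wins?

Geneva

Round 1 first-place votes: Geneva 18, Denver 0, Houston 0, Austin 21, Fresno 10. Austin and Geneva advance.
Runoff: Austin is ranked above Geneva on 21 ballots, Geneva above Austin on 28.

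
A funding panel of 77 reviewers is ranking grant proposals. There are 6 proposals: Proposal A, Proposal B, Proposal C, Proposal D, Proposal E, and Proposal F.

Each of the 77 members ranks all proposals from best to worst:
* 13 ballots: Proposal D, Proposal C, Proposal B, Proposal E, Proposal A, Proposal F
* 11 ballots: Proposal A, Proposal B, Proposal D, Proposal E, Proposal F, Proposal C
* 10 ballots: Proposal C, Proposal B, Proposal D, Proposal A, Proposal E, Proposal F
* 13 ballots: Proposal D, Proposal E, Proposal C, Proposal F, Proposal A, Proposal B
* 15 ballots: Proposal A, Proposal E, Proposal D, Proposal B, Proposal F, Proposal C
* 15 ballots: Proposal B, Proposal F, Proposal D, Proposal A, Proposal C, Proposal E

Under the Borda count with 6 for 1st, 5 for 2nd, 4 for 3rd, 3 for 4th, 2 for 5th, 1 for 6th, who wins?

Proposal D

Proposal A: 13×2 + 11×6 + 10×3 + 13×2 + 15×6 + 15×3 = 283
Proposal B: 13×4 + 11×5 + 10×5 + 13×1 + 15×3 + 15×6 = 305
Proposal C: 13×5 + 11×1 + 10×6 + 13×4 + 15×1 + 15×2 = 233
Proposal D: 13×6 + 11×4 + 10×4 + 13×6 + 15×4 + 15×4 = 360
Proposal E: 13×3 + 11×3 + 10×2 + 13×5 + 15×5 + 15×1 = 247
Proposal F: 13×1 + 11×2 + 10×1 + 13×3 + 15×2 + 15×5 = 189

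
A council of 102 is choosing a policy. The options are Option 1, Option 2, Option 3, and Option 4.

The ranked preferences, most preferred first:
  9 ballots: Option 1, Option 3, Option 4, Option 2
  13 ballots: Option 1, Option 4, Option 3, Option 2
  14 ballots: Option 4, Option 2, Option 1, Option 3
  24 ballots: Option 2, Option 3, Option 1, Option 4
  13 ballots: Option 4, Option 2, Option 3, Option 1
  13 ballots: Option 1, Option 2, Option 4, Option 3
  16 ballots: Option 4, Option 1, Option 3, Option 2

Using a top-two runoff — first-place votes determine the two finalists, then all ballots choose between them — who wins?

Option 1

Round 1 first-place votes: Option 1 35, Option 2 24, Option 3 0, Option 4 43. Option 4 and Option 1 advance.
Runoff: Option 4 is ranked above Option 1 on 43 ballots, Option 1 above Option 4 on 59.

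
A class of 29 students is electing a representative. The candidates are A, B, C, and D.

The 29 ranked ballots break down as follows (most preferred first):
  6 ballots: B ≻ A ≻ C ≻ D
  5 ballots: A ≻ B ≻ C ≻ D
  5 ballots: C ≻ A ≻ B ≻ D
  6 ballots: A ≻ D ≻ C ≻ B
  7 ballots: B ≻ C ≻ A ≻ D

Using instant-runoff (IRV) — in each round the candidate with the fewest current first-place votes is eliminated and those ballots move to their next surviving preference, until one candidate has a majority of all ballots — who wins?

Round 1: A 11, B 13, C 5, D 0. D eliminated.
Round 2: A 11, B 13, C 5. C eliminated.
Round 3: A 16, B 13. A has a majority (≥15).

A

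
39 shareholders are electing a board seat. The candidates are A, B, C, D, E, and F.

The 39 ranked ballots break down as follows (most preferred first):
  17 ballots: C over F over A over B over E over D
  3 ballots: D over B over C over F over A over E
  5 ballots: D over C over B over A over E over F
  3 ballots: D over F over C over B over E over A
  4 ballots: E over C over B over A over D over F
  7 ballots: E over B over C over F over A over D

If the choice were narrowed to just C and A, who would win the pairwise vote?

C is ranked above A on 39 ballots; A above C on 0.

C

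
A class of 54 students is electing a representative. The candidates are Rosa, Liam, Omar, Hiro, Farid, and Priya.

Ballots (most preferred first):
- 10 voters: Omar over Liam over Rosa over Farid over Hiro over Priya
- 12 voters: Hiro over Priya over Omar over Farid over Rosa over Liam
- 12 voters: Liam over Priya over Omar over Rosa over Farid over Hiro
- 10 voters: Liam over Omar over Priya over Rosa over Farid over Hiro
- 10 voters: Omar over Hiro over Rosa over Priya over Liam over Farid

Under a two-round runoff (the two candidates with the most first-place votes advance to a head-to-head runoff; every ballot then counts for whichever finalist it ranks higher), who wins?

Round 1 first-place votes: Rosa 0, Liam 22, Omar 20, Hiro 12, Farid 0, Priya 0. Liam and Omar advance.
Runoff: Liam is ranked above Omar on 22 ballots, Omar above Liam on 32.

Omar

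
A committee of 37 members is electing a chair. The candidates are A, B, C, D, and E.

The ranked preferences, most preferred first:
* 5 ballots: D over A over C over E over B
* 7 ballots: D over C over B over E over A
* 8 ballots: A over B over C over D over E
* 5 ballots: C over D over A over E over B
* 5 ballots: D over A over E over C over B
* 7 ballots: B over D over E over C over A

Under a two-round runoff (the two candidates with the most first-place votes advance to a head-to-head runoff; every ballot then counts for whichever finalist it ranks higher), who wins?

Round 1 first-place votes: A 8, B 7, C 5, D 17, E 0. D and A advance.
Runoff: D is ranked above A on 29 ballots, A above D on 8.

D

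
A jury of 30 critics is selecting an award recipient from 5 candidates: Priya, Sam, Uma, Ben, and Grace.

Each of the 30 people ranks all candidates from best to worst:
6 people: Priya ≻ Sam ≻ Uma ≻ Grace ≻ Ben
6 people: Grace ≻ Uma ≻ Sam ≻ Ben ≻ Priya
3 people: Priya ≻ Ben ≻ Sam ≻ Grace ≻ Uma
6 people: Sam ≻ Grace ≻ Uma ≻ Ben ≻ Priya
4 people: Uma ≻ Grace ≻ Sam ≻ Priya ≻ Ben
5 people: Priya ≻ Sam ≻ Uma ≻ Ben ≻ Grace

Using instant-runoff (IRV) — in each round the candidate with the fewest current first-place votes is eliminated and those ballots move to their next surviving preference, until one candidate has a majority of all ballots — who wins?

Grace

Round 1: Priya 14, Sam 6, Uma 4, Ben 0, Grace 6. Ben eliminated.
Round 2: Priya 14, Sam 6, Uma 4, Grace 6. Uma eliminated.
Round 3: Priya 14, Sam 6, Grace 10. Sam eliminated.
Round 4: Priya 14, Grace 16. Grace has a majority (≥16).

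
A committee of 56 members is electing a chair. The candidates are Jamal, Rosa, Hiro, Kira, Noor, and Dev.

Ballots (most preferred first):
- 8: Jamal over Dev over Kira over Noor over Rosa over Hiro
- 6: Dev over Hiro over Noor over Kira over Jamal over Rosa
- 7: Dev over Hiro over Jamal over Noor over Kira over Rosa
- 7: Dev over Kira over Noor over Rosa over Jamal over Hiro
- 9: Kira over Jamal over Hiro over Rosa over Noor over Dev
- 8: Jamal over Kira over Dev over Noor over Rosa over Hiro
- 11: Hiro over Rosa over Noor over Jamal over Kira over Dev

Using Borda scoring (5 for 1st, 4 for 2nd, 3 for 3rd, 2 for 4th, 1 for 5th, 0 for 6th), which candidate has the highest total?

Jamal

Jamal: 8×5 + 6×1 + 7×3 + 7×1 + 9×4 + 8×5 + 11×2 = 172
Rosa: 8×1 + 6×0 + 7×0 + 7×2 + 9×2 + 8×1 + 11×4 = 92
Hiro: 8×0 + 6×4 + 7×4 + 7×0 + 9×3 + 8×0 + 11×5 = 134
Kira: 8×3 + 6×2 + 7×1 + 7×4 + 9×5 + 8×4 + 11×1 = 159
Noor: 8×2 + 6×3 + 7×2 + 7×3 + 9×1 + 8×2 + 11×3 = 127
Dev: 8×4 + 6×5 + 7×5 + 7×5 + 9×0 + 8×3 + 11×0 = 156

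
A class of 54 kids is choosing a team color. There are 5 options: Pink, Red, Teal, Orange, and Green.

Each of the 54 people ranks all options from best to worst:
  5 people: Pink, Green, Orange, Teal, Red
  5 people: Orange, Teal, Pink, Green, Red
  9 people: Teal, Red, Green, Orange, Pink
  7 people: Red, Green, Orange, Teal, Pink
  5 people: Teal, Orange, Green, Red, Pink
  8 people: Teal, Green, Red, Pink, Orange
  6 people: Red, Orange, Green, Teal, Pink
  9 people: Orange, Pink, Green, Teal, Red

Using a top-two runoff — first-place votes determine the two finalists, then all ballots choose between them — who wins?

Round 1 first-place votes: Pink 5, Red 13, Teal 22, Orange 14, Green 0. Teal and Orange advance.
Runoff: Teal is ranked above Orange on 22 ballots, Orange above Teal on 32.

Orange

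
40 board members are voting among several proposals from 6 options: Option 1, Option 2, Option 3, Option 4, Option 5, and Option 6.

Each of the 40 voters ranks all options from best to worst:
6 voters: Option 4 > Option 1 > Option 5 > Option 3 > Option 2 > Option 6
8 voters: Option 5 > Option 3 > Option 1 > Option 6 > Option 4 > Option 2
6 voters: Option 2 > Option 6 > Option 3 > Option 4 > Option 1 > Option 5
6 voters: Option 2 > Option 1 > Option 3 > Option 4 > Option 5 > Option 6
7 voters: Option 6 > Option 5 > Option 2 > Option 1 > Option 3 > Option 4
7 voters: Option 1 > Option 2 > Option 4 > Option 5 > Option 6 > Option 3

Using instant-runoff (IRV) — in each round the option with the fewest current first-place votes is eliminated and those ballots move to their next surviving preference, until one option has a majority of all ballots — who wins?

Round 1: Option 1 7, Option 2 12, Option 3 0, Option 4 6, Option 5 8, Option 6 7. Option 3 eliminated.
Round 2: Option 1 7, Option 2 12, Option 4 6, Option 5 8, Option 6 7. Option 4 eliminated.
Round 3: Option 1 13, Option 2 12, Option 5 8, Option 6 7. Option 6 eliminated.
Round 4: Option 1 13, Option 2 12, Option 5 15. Option 2 eliminated.
Round 5: Option 1 25, Option 5 15. Option 1 has a majority (≥21).

Option 1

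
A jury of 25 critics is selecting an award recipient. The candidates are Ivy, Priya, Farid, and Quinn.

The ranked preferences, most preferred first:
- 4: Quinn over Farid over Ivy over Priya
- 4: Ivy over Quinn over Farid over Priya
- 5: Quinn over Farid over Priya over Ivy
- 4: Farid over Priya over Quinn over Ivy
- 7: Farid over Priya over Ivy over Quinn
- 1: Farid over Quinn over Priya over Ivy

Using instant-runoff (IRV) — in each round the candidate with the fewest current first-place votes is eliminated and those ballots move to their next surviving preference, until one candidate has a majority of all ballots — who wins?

Quinn

Round 1: Ivy 4, Priya 0, Farid 12, Quinn 9. Priya eliminated.
Round 2: Ivy 4, Farid 12, Quinn 9. Ivy eliminated.
Round 3: Farid 12, Quinn 13. Quinn has a majority (≥13).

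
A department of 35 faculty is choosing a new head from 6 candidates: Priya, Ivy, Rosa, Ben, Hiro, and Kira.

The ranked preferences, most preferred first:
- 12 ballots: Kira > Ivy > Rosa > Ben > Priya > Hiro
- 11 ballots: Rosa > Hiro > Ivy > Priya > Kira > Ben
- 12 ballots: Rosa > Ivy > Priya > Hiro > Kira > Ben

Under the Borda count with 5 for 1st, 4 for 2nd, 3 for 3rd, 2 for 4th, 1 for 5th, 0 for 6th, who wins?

Priya: 12×1 + 11×2 + 12×3 = 70
Ivy: 12×4 + 11×3 + 12×4 = 129
Rosa: 12×3 + 11×5 + 12×5 = 151
Ben: 12×2 + 11×0 + 12×0 = 24
Hiro: 12×0 + 11×4 + 12×2 = 68
Kira: 12×5 + 11×1 + 12×1 = 83

Rosa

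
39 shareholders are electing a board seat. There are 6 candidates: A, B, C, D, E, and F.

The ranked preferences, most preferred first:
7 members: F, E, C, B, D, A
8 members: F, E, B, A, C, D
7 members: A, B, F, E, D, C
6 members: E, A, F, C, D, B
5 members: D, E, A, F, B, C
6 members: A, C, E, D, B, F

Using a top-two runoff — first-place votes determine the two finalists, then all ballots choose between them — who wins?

A

Round 1 first-place votes: A 13, B 0, C 0, D 5, E 6, F 15. F and A advance.
Runoff: F is ranked above A on 15 ballots, A above F on 24.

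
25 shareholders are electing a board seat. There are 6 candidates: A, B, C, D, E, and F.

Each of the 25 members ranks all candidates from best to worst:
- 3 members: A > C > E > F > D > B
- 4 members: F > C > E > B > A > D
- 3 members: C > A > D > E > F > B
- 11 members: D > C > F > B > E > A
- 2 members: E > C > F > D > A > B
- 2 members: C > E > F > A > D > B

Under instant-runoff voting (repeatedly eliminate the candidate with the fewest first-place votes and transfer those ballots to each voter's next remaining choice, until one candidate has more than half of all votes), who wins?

Round 1: A 3, B 0, C 5, D 11, E 2, F 4. B eliminated.
Round 2: A 3, C 5, D 11, E 2, F 4. E eliminated.
Round 3: A 3, C 7, D 11, F 4. A eliminated.
Round 4: C 10, D 11, F 4. F eliminated.
Round 5: C 14, D 11. C has a majority (≥13).

C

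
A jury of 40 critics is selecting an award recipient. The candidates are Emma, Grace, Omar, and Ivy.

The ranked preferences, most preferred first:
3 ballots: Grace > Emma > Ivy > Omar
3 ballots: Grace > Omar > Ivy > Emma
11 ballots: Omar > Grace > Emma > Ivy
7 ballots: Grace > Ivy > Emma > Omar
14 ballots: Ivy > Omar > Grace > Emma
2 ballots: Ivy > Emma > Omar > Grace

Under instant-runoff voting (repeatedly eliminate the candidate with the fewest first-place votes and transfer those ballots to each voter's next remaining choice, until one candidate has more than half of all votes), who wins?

Round 1: Emma 0, Grace 13, Omar 11, Ivy 16. Emma eliminated.
Round 2: Grace 13, Omar 11, Ivy 16. Omar eliminated.
Round 3: Grace 24, Ivy 16. Grace has a majority (≥21).

Grace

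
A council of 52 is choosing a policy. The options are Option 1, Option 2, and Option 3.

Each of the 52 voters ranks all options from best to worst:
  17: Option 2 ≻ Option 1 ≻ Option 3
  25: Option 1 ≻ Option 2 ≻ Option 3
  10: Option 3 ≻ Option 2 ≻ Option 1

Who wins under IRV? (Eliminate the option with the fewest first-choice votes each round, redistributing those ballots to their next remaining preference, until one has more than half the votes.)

Round 1: Option 1 25, Option 2 17, Option 3 10. Option 3 eliminated.
Round 2: Option 1 25, Option 2 27. Option 2 has a majority (≥27).

Option 2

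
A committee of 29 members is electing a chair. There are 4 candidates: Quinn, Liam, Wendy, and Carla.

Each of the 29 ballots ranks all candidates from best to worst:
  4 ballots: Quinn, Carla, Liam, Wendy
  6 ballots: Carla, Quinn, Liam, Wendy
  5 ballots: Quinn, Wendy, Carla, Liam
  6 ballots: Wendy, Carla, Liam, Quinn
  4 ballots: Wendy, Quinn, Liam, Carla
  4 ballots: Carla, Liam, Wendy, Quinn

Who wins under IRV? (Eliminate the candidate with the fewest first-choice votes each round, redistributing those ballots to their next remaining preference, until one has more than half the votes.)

Round 1: Quinn 9, Liam 0, Wendy 10, Carla 10. Liam eliminated.
Round 2: Quinn 9, Wendy 10, Carla 10. Quinn eliminated.
Round 3: Wendy 15, Carla 14. Wendy has a majority (≥15).

Wendy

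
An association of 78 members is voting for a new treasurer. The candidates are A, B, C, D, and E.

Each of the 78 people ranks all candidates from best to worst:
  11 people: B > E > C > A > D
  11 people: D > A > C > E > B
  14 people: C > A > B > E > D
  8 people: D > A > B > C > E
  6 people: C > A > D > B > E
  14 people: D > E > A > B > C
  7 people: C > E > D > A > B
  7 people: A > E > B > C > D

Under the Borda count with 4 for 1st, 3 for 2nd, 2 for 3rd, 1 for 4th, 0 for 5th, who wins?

A: 11×1 + 11×3 + 14×3 + 8×3 + 6×3 + 14×2 + 7×1 + 7×4 = 191
B: 11×4 + 11×0 + 14×2 + 8×2 + 6×1 + 14×1 + 7×0 + 7×2 = 122
C: 11×2 + 11×2 + 14×4 + 8×1 + 6×4 + 14×0 + 7×4 + 7×1 = 167
D: 11×0 + 11×4 + 14×0 + 8×4 + 6×2 + 14×4 + 7×2 + 7×0 = 158
E: 11×3 + 11×1 + 14×1 + 8×0 + 6×0 + 14×3 + 7×3 + 7×3 = 142

A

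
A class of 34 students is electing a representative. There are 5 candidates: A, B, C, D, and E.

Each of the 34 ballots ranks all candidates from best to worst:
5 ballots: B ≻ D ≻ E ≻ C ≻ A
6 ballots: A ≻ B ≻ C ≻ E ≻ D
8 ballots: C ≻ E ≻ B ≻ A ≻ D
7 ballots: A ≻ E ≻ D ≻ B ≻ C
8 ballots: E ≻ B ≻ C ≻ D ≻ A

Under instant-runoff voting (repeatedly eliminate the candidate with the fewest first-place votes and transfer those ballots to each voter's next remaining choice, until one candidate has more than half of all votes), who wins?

Round 1: A 13, B 5, C 8, D 0, E 8. D eliminated.
Round 2: A 13, B 5, C 8, E 8. B eliminated.
Round 3: A 13, C 8, E 13. C eliminated.
Round 4: A 13, E 21. E has a majority (≥18).

E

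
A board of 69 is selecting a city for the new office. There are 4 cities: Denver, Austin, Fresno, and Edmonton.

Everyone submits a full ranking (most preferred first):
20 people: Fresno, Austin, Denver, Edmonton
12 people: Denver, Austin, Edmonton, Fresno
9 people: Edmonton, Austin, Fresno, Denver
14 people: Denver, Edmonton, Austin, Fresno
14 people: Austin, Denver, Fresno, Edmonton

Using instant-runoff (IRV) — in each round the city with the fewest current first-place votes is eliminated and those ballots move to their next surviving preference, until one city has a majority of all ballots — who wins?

Austin

Round 1: Denver 26, Austin 14, Fresno 20, Edmonton 9. Edmonton eliminated.
Round 2: Denver 26, Austin 23, Fresno 20. Fresno eliminated.
Round 3: Denver 26, Austin 43. Austin has a majority (≥35).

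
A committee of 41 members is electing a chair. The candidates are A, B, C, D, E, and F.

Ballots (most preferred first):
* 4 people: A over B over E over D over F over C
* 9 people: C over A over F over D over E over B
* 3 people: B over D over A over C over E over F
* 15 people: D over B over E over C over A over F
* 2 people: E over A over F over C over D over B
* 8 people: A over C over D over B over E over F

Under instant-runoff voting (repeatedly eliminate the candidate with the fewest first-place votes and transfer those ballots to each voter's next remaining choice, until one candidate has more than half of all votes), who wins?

Round 1: A 12, B 3, C 9, D 15, E 2, F 0. F eliminated.
Round 2: A 12, B 3, C 9, D 15, E 2. E eliminated.
Round 3: A 14, B 3, C 9, D 15. B eliminated.
Round 4: A 14, C 9, D 18. C eliminated.
Round 5: A 23, D 18. A has a majority (≥21).

A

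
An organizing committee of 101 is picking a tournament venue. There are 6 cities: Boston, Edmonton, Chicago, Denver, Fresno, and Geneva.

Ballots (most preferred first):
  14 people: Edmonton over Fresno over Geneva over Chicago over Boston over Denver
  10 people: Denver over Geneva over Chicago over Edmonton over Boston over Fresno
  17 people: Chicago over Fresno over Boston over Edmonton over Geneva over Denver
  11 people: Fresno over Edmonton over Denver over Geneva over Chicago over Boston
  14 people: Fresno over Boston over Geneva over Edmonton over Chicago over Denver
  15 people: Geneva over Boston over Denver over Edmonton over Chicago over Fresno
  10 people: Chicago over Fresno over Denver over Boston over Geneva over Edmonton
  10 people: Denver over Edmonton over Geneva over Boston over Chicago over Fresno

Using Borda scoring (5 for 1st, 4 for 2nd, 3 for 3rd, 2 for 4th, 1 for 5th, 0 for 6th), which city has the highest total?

Fresno

Boston: 14×1 + 10×1 + 17×3 + 11×0 + 14×4 + 15×4 + 10×2 + 10×2 = 231
Edmonton: 14×5 + 10×2 + 17×2 + 11×4 + 14×2 + 15×2 + 10×0 + 10×4 = 266
Chicago: 14×2 + 10×3 + 17×5 + 11×1 + 14×1 + 15×1 + 10×5 + 10×1 = 243
Denver: 14×0 + 10×5 + 17×0 + 11×3 + 14×0 + 15×3 + 10×3 + 10×5 = 208
Fresno: 14×4 + 10×0 + 17×4 + 11×5 + 14×5 + 15×0 + 10×4 + 10×0 = 289
Geneva: 14×3 + 10×4 + 17×1 + 11×2 + 14×3 + 15×5 + 10×1 + 10×3 = 278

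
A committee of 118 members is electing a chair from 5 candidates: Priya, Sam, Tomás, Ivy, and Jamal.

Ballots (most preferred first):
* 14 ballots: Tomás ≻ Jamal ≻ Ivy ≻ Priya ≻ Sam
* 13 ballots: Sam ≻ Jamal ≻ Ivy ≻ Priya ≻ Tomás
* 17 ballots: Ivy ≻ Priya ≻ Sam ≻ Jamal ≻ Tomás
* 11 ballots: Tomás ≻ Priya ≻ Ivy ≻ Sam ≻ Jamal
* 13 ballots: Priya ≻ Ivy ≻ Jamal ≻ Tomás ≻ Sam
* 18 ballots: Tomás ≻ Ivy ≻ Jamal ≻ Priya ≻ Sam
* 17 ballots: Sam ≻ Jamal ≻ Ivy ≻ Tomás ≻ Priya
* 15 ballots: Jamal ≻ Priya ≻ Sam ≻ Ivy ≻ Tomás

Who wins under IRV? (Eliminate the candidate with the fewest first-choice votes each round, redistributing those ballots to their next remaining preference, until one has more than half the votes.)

Round 1: Priya 13, Sam 30, Tomás 43, Ivy 17, Jamal 15. Priya eliminated.
Round 2: Sam 30, Tomás 43, Ivy 30, Jamal 15. Jamal eliminated.
Round 3: Sam 45, Tomás 43, Ivy 30. Ivy eliminated.
Round 4: Sam 62, Tomás 56. Sam has a majority (≥60).

Sam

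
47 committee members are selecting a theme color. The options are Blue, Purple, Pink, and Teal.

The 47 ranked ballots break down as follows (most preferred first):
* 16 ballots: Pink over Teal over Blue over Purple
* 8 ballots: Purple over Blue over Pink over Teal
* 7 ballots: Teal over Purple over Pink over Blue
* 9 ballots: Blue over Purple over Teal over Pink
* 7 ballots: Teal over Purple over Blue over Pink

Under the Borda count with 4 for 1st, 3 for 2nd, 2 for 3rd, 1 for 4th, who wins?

Blue: 16×2 + 8×3 + 7×1 + 9×4 + 7×2 = 113
Purple: 16×1 + 8×4 + 7×3 + 9×3 + 7×3 = 117
Pink: 16×4 + 8×2 + 7×2 + 9×1 + 7×1 = 110
Teal: 16×3 + 8×1 + 7×4 + 9×2 + 7×4 = 130

Teal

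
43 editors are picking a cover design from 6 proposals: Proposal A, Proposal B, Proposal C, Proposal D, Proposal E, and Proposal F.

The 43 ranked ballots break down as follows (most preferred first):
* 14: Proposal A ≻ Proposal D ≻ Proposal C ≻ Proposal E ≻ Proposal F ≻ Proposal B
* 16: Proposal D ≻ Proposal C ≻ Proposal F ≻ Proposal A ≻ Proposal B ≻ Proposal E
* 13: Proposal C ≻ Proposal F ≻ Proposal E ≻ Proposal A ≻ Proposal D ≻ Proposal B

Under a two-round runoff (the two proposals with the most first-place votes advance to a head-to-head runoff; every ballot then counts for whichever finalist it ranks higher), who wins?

Proposal A

Round 1 first-place votes: Proposal A 14, Proposal B 0, Proposal C 13, Proposal D 16, Proposal E 0, Proposal F 0. Proposal D and Proposal A advance.
Runoff: Proposal D is ranked above Proposal A on 16 ballots, Proposal A above Proposal D on 27.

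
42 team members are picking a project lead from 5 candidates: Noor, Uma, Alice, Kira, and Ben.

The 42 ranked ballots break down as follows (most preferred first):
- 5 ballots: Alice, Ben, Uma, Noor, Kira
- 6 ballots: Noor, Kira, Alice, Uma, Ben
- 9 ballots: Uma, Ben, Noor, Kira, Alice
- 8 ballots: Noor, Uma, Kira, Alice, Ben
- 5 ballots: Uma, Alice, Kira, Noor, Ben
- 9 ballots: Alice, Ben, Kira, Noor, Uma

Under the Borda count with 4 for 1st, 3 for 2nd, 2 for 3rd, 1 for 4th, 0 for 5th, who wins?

Uma

Noor: 5×1 + 6×4 + 9×2 + 8×4 + 5×1 + 9×1 = 93
Uma: 5×2 + 6×1 + 9×4 + 8×3 + 5×4 + 9×0 = 96
Alice: 5×4 + 6×2 + 9×0 + 8×1 + 5×3 + 9×4 = 91
Kira: 5×0 + 6×3 + 9×1 + 8×2 + 5×2 + 9×2 = 71
Ben: 5×3 + 6×0 + 9×3 + 8×0 + 5×0 + 9×3 = 69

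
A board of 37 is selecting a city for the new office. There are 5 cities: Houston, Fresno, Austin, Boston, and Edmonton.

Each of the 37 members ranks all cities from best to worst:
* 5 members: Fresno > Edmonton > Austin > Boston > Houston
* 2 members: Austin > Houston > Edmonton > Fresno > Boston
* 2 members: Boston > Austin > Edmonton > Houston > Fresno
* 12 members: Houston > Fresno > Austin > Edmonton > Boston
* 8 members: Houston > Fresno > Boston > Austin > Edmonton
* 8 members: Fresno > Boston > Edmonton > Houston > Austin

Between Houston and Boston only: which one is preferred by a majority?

Houston is ranked above Boston on 22 ballots; Boston above Houston on 15.

Houston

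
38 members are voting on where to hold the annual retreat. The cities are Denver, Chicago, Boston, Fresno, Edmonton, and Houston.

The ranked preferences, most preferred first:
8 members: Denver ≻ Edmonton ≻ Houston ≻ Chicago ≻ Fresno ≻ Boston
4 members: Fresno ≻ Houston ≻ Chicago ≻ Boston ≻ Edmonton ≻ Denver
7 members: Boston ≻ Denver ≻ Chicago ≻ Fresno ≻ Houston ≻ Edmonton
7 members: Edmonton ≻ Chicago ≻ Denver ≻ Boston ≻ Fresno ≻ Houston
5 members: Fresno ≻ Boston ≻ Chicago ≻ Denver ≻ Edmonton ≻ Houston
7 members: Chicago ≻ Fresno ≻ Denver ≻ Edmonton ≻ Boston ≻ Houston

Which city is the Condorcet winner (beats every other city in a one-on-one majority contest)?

Chicago

Chicago vs Denver: 23–15
Chicago vs Boston: 26–12
Chicago vs Fresno: 29–9
Chicago vs Edmonton: 23–15
Chicago vs Houston: 26–12
Chicago beats every other city.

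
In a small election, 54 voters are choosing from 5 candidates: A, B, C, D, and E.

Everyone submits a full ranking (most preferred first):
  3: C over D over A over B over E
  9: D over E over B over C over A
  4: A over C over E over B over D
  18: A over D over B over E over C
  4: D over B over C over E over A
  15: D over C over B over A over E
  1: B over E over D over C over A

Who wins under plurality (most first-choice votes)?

First-place votes: A 22, B 1, C 3, D 28, E 0.

D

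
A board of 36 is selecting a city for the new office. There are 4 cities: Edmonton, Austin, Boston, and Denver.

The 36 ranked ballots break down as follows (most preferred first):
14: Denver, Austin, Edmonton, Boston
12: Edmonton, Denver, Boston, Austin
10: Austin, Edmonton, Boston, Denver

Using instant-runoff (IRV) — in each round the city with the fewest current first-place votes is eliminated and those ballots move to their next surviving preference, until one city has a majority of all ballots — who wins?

Round 1: Edmonton 12, Austin 10, Boston 0, Denver 14. Boston eliminated.
Round 2: Edmonton 12, Austin 10, Denver 14. Austin eliminated.
Round 3: Edmonton 22, Denver 14. Edmonton has a majority (≥19).

Edmonton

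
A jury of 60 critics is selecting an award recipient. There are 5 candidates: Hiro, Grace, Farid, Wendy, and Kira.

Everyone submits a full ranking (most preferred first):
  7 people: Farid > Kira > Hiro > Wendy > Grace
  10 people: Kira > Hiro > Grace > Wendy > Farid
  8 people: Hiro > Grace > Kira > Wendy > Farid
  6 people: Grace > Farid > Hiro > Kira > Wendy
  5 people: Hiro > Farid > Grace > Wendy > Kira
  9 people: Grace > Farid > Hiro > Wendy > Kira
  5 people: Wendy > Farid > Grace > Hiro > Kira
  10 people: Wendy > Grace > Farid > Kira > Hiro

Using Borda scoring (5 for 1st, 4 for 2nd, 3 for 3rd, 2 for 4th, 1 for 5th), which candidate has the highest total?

Grace

Hiro: 7×3 + 10×4 + 8×5 + 6×3 + 5×5 + 9×3 + 5×2 + 10×1 = 191
Grace: 7×1 + 10×3 + 8×4 + 6×5 + 5×3 + 9×5 + 5×3 + 10×4 = 214
Farid: 7×5 + 10×1 + 8×1 + 6×4 + 5×4 + 9×4 + 5×4 + 10×3 = 183
Wendy: 7×2 + 10×2 + 8×2 + 6×1 + 5×2 + 9×2 + 5×5 + 10×5 = 159
Kira: 7×4 + 10×5 + 8×3 + 6×2 + 5×1 + 9×1 + 5×1 + 10×2 = 153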